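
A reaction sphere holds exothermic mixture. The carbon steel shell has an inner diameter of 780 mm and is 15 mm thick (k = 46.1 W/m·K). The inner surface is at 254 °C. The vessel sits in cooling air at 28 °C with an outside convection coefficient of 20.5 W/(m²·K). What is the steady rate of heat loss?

Spherical conduction: R = (1/r_in − 1/r_out)/(4πk) per layer; series-sum.
R_carbon steel shell = (1/0.39 − 1/0.405)/(4π×46.1) = 1.639×10^-4 K/W
R_outer film = 1/(h·4πr_o²) = 1/(20.5×4π×0.405²) = 0.02367 K/W
R_total = 0.02383 K/W
Q = ΔT/R_total = 226/0.02383

Q ≈ 9480 W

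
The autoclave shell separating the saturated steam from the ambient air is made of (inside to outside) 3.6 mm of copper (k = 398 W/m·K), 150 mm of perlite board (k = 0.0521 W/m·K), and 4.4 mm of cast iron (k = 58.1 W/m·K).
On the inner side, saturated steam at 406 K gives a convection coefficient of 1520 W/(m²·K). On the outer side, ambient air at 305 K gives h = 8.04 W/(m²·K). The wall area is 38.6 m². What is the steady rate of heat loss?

Q ≈ 1300 W

Thermal resistances in series:
R_inner film = 1/(h_i·A) = 1/(1520×38.6) = 1.704×10^-5 K/W
R_copper = L/(kA) = 0.0036/(398×38.6) = 2.343×10^-7 K/W
R_perlite board = L/(kA) = 0.15/(0.0521×38.6) = 0.07459 K/W
R_cast iron = L/(kA) = 0.0044/(58.1×38.6) = 1.962×10^-6 K/W
R_outer film = 1/(h_o·A) = 1/(8.04×38.6) = 0.003222 K/W
R_total = 0.07783 K/W
Q = ΔT / R_total = 101 / 0.07783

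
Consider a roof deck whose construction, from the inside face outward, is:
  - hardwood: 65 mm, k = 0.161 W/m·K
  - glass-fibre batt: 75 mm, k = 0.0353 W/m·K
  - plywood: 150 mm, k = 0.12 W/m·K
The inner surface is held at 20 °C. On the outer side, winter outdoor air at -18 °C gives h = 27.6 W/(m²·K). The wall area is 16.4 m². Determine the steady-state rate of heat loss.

Q ≈ 163 W

Model the wall as resistances in series:
R_hardwood = L/(kA) = 0.065/(0.161×16.4) = 0.02462 K/W
R_glass-fibre batt = L/(kA) = 0.075/(0.0353×16.4) = 0.1296 K/W
R_plywood = L/(kA) = 0.15/(0.12×16.4) = 0.07622 K/W
R_outer film = 1/(h_o·A) = 1/(27.6×16.4) = 0.002209 K/W
R_total = 0.2326 K/W
Q = ΔT / R_total = 38 / 0.2326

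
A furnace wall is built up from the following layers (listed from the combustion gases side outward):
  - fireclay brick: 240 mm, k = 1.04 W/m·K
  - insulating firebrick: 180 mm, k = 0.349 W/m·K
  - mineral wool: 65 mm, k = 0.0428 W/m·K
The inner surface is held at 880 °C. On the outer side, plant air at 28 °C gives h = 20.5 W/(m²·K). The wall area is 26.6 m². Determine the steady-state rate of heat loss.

Q ≈ 9790 W

Thermal resistances in series:
R_fireclay brick = L/(kA) = 0.24/(1.04×26.6) = 0.008676 K/W
R_insulating firebrick = L/(kA) = 0.18/(0.349×26.6) = 0.01939 K/W
R_mineral wool = L/(kA) = 0.065/(0.0428×26.6) = 0.05709 K/W
R_outer film = 1/(h_o·A) = 1/(20.5×26.6) = 0.001834 K/W
R_total = 0.08699 K/W
Q = ΔT / R_total = 852 / 0.08699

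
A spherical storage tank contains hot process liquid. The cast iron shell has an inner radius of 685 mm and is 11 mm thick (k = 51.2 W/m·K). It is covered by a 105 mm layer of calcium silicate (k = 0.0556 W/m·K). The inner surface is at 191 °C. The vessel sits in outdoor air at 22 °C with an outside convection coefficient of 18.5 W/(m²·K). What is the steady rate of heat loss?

For a spherical shell R = (1/r₁ − 1/r₂)/(4πk); film R = 1/(h·4πr²). In series:
R_cast iron shell = (1/0.685 − 1/0.696)/(4π×51.2) = 3.586×10^-5 K/W
R_calcium silicate = (1/0.696 − 1/0.801)/(4π×0.0556) = 0.2696 K/W
R_outer film = 1/(h·4πr_o²) = 1/(18.5×4π×0.801²) = 0.006704 K/W
R_total = 0.2763 K/W
Q = ΔT/R_total = 169/0.2763

Q ≈ 612 W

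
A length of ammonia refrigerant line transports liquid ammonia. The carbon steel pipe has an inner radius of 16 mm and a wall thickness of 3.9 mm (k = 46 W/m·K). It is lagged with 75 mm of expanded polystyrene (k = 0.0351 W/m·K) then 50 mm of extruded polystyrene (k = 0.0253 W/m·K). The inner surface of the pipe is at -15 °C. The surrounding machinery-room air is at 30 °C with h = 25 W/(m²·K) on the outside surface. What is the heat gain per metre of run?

Radial resistances (cylindrical: R_cond = ln(r_o/r_i)/(2πkL), R_conv = 1/(h·2πrL)):
R_carbon steel pipe wall = ln(19.9/16)/(2π×46×1) = 7.547×10^-4 K/W
R_expanded polystyrene = ln(94.9/19.9)/(2π×0.0351×1) = 7.083 K/W
R_extruded polystyrene = ln(144.9/94.9)/(2π×0.0253×1) = 2.662 K/W
R_outer film = 1/(h_o·2πr_oL) = 1/(25×2π×0.1449×1) = 0.04394 K/W
R_total = 9.79 K/W
Q = ΔT/R_total = 45/9.79

q′ ≈ 4.6 W/m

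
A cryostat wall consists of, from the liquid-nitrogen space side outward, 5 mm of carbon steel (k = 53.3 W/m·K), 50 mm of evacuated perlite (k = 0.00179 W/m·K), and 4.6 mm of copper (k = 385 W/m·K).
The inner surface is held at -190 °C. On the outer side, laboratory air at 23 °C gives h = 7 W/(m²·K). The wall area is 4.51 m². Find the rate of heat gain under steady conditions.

Q ≈ 34.2 W

Model the wall as resistances in series:
R_carbon steel = L/(kA) = 0.005/(53.3×4.51) = 2.08×10^-5 K/W
R_evacuated perlite = L/(kA) = 0.05/(0.00179×4.51) = 6.194 K/W
R_copper = L/(kA) = 0.0046/(385×4.51) = 2.649×10^-6 K/W
R_outer film = 1/(h_o·A) = 1/(7×4.51) = 0.03168 K/W
R_total = 6.225 K/W
Q = ΔT / R_total = 213 / 6.225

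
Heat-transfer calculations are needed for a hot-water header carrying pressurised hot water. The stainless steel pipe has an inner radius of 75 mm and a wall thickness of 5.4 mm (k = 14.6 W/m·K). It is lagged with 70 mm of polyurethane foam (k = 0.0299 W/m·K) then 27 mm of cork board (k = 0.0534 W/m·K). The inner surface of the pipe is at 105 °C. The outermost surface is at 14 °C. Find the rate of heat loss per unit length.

q′ ≈ 23.8 W/m

Cylindrical conduction, so R = ln(r₂/r₁)/(2πkL) per layer, in series:
R_stainless steel pipe wall = ln(80.4/75)/(2π×14.6×1) = 7.579×10^-4 K/W
R_polyurethane foam = ln(150.4/80.4)/(2π×0.0299×1) = 3.334 K/W
R_cork board = ln(177.4/150.4)/(2π×0.0534×1) = 0.4921 K/W
R_total = 3.827 K/W
Q = ΔT/R_total = 91/3.827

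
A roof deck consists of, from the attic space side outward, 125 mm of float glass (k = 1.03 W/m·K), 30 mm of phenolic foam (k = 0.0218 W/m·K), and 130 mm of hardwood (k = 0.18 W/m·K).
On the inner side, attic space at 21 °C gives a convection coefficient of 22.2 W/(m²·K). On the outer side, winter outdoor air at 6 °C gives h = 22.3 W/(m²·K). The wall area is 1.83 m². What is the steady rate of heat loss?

Series thermal resistances:
R_inner film = 1/(h_i·A) = 1/(22.2×1.83) = 0.02461 K/W
R_float glass = L/(kA) = 0.125/(1.03×1.83) = 0.06632 K/W
R_phenolic foam = L/(kA) = 0.03/(0.0218×1.83) = 0.752 K/W
R_hardwood = L/(kA) = 0.13/(0.18×1.83) = 0.3947 K/W
R_outer film = 1/(h_o·A) = 1/(22.3×1.83) = 0.0245 K/W
R_total = 1.262 K/W
Q = ΔT / R_total = 15 / 1.262

Q ≈ 11.9 W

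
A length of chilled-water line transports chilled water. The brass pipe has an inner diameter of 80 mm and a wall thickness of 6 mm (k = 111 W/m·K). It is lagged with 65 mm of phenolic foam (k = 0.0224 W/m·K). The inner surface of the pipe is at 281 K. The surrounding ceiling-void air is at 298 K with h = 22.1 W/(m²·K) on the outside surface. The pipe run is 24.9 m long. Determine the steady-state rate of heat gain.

For a radial system each layer contributes R = ln(r_out/r_in)/(2πkL); films add R = 1/(hA).
R_brass pipe wall = ln(46/40)/(2π×111×24.9) = 8.048×10^-6 K/W
R_phenolic foam = ln(111/46)/(2π×0.0224×24.9) = 0.2514 K/W
R_outer film = 1/(h_o·2πr_oL) = 1/(22.1×2π×0.111×24.9) = 0.002606 K/W
R_total = 0.254 K/W
Q = ΔT/R_total = 17/0.254

Q ≈ 66.9 W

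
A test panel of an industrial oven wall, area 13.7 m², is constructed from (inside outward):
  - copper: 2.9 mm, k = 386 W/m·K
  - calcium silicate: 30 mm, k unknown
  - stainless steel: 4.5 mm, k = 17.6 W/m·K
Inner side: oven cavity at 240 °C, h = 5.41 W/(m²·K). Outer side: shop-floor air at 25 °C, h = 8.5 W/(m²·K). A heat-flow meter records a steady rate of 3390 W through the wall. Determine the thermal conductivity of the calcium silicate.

Model the wall as resistances in series:
R_inner film = 1/(h_i·A) = 1/(5.41×13.7) = 0.01349 K/W
R_copper = L/(kA) = 0.0029/(386×13.7) = 5.484×10^-7 K/W
R_stainless steel = L/(kA) = 0.0045/(17.6×13.7) = 1.866×10^-5 K/W
R_outer film = 1/(h_o·A) = 1/(8.5×13.7) = 0.008587 K/W
Sum of known resistances R_other = 0.0221 K/W
Total R = ΔT/Q = 215/3390 = 0.06342 K/W
R_calcium silicate = R_total − R_other = 0.04132 K/W
k = L/(R·A) = 0.03/(0.04132×13.7)

k ≈ 0.053 W/(m·K)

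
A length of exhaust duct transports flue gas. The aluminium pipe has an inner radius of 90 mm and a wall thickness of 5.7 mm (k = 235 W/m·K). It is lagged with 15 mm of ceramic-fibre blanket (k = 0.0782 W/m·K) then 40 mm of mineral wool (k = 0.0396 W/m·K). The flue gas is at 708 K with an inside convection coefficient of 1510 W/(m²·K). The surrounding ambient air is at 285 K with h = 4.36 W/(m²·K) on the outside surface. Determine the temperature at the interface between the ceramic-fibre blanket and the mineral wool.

T ≈ 637 K

Per-layer cylindrical resistances, series-summed:
R_inner film = 1/(h_i·2πr₁L) = 1/(1510×2π×0.09×1) = 0.001171 K/W
R_aluminium pipe wall = ln(95.7/90)/(2π×235×1) = 4.159×10^-5 K/W
R_ceramic-fibre blanket = ln(110.7/95.7)/(2π×0.0782×1) = 0.2963 K/W
R_mineral wool = ln(150.7/110.7)/(2π×0.0396×1) = 1.24 K/W
R_outer film = 1/(h_o·2πr_oL) = 1/(4.36×2π×0.1507×1) = 0.2422 K/W
R_total = 1.78 K/W
Q = ΔT/R_total = 423/1.78
Q = 238 W/m
T_interface = T_inner − Q·ΣR(inner→interface) = 708 − 238×0.2976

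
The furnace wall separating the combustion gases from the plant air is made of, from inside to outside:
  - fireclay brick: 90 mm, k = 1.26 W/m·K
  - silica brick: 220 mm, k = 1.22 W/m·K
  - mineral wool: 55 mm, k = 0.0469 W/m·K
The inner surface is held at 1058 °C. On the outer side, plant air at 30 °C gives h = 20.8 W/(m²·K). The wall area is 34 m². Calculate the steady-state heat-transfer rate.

Q ≈ 23700 W

Using the resistance-network approach (series):
R_fireclay brick = L/(kA) = 0.09/(1.26×34) = 0.002101 K/W
R_silica brick = L/(kA) = 0.22/(1.22×34) = 0.005304 K/W
R_mineral wool = L/(kA) = 0.055/(0.0469×34) = 0.03449 K/W
R_outer film = 1/(h_o·A) = 1/(20.8×34) = 0.001414 K/W
R_total = 0.04331 K/W
Q = ΔT / R_total = 1028 / 0.04331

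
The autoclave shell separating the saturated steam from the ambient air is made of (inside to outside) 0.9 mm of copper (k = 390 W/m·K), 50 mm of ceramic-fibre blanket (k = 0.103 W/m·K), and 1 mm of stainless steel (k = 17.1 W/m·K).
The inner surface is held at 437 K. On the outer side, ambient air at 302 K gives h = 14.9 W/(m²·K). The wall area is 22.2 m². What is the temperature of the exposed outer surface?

T ≈ 318 K

Using the resistance-network approach (series):
R_copper = L/(kA) = 0.0009/(390×22.2) = 1.04×10^-7 K/W
R_ceramic-fibre blanket = L/(kA) = 0.05/(0.103×22.2) = 0.02187 K/W
R_stainless steel = L/(kA) = 0.001/(17.1×22.2) = 2.634×10^-6 K/W
R_outer film = 1/(h_o·A) = 1/(14.9×22.2) = 0.003023 K/W
R_total = 0.02489 K/W;  Q = ΔT/R_total = 135/0.02489 = 5423 W
T_interface = T_inner − Q·ΣR(inner→interface) = 437 − 5420×0.02187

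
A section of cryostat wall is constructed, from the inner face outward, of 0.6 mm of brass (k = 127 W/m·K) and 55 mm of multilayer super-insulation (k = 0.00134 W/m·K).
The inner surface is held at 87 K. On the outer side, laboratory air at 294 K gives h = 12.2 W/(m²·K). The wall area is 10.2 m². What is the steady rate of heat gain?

Using the resistance-network approach (series):
R_brass = L/(kA) = 0.0006/(127×10.2) = 4.632×10^-7 K/W
R_multilayer super-insulation = L/(kA) = 0.055/(0.00134×10.2) = 4.024 K/W
R_outer film = 1/(h_o·A) = 1/(12.2×10.2) = 0.008036 K/W
R_total = 4.032 K/W
Q = ΔT / R_total = 207 / 4.032

Q ≈ 51.3 W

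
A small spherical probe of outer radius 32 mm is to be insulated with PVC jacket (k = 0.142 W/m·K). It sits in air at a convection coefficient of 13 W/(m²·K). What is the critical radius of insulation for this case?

For a sphere r_cr = 2k/h = 2×0.142/13
r_cr = 21.8 mm; since the bare radius (32 mm) is above r_cr, any added insulation will reduce heat loss.

r_cr ≈ 21.8 mm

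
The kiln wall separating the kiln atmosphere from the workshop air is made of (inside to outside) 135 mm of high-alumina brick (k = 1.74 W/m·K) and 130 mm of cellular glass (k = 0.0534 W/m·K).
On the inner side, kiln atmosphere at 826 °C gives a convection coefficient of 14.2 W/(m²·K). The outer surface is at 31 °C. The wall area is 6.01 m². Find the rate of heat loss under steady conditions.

Using the resistance-network approach (series):
R_inner film = 1/(h_i·A) = 1/(14.2×6.01) = 0.01172 K/W
R_high-alumina brick = L/(kA) = 0.135/(1.74×6.01) = 0.01291 K/W
R_cellular glass = L/(kA) = 0.13/(0.0534×6.01) = 0.4051 K/W
R_total = 0.4297 K/W
Q = ΔT / R_total = 795 / 0.4297

Q ≈ 1850 W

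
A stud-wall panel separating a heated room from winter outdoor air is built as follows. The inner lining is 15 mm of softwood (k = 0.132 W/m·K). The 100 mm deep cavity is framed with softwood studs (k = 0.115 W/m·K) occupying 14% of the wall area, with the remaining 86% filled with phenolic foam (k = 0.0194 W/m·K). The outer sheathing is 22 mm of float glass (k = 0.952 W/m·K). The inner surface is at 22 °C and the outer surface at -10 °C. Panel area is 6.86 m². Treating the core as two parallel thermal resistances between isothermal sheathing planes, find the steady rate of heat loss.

Q ≈ 68.9 W

Sheathing layers in series; stud and cavity paths in parallel between them.
R_inner = 0.015/(0.132×6.86) = 0.01657 K/W
R_stud  = 0.1/(0.115×0.14×6.86) = 0.9054 K/W
R_cav   = 0.1/(0.0194×0.86×6.86) = 0.8737 K/W
1/R_core = 1/R_stud + 1/R_cav → R_core = 0.4446 K/W
R_outer = 0.022/(0.952×6.86) = 0.003369 K/W
R_total = 0.4646 K/W
Q = ΔT/R_total = 32/0.4646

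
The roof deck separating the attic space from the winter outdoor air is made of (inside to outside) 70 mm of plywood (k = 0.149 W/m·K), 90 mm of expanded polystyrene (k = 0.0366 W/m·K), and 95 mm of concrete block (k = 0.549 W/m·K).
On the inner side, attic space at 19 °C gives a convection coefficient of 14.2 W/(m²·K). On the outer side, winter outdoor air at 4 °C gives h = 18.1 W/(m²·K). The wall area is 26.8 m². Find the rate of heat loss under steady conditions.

Q ≈ 125 W

Series thermal resistances:
R_inner film = 1/(h_i·A) = 1/(14.2×26.8) = 0.002628 K/W
R_plywood = L/(kA) = 0.07/(0.149×26.8) = 0.01753 K/W
R_expanded polystyrene = L/(kA) = 0.09/(0.0366×26.8) = 0.09175 K/W
R_concrete block = L/(kA) = 0.095/(0.549×26.8) = 0.006457 K/W
R_outer film = 1/(h_o·A) = 1/(18.1×26.8) = 0.002062 K/W
R_total = 0.1204 K/W
Q = ΔT / R_total = 15 / 0.1204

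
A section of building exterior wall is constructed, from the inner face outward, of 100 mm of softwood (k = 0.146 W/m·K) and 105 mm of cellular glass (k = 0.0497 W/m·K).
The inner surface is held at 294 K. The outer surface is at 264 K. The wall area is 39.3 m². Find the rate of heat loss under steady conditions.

Q ≈ 421 W

Model the wall as resistances in series:
R_softwood = L/(kA) = 0.1/(0.146×39.3) = 0.01743 K/W
R_cellular glass = L/(kA) = 0.105/(0.0497×39.3) = 0.05376 K/W
R_total = 0.07119 K/W
Q = ΔT / R_total = 30 / 0.07119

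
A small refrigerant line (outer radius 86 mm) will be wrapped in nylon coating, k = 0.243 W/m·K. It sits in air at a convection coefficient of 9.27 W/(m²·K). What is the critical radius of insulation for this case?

r_cr ≈ 26.2 mm

For a cylinder r_cr = k/h = 0.243/9.27
r_cr = 26.2 mm; since the bare radius (86 mm) is above r_cr, any added insulation will reduce heat loss.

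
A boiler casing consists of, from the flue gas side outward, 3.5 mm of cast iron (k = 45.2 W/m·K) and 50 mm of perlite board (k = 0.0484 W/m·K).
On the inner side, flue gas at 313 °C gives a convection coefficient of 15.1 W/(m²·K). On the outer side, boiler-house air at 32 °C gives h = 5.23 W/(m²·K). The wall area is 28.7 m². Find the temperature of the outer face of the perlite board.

T ≈ 73.6 °C

Treating each layer as a thermal resistance in series:
R_inner film = 1/(h_i·A) = 1/(15.1×28.7) = 0.002307 K/W
R_cast iron = L/(kA) = 0.0035/(45.2×28.7) = 2.698×10^-6 K/W
R_perlite board = L/(kA) = 0.05/(0.0484×28.7) = 0.036 K/W
R_outer film = 1/(h_o·A) = 1/(5.23×28.7) = 0.006662 K/W
R_total = 0.04497 K/W;  Q = ΔT/R_total = 281/0.04497 = 6249 W
T_interface = T_inner − Q·ΣR(inner→interface) = 313 − 6250×0.03831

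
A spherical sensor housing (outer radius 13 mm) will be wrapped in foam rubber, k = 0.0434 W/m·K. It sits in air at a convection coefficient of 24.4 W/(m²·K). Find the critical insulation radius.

For a sphere r_cr = 2k/h = 2×0.0434/24.4
r_cr = 3.56 mm; since the bare radius (13 mm) is above r_cr, any added insulation will reduce heat loss.

r_cr ≈ 3.56 mm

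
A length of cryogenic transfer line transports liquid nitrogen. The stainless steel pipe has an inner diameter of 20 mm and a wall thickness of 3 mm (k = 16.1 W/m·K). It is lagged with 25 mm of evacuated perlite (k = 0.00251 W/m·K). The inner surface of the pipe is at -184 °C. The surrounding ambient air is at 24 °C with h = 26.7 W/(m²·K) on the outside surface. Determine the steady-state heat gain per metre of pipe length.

q′ ≈ 3.05 W/m

Treating each annulus and film as a series resistance:
R_stainless steel pipe wall = ln(13/10)/(2π×16.1×1) = 0.002594 K/W
R_evacuated perlite = ln(38/13)/(2π×0.00251×1) = 68.01 K/W
R_outer film = 1/(h_o·2πr_oL) = 1/(26.7×2π×0.038×1) = 0.1569 K/W
R_total = 68.17 K/W
Q = ΔT/R_total = 208/68.17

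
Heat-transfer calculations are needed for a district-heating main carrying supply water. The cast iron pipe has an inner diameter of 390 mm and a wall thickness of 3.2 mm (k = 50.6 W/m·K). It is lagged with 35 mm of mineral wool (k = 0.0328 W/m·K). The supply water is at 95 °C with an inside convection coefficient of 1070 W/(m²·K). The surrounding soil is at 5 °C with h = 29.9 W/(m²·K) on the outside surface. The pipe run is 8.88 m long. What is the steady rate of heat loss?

Q ≈ 983 W

Cylindrical conduction, so R = ln(r₂/r₁)/(2πkL) per layer, in series:
R_inner film = 1/(h_i·2πr₁L) = 1/(1070×2π×0.195×8.88) = 8.59×10^-5 K/W
R_cast iron pipe wall = ln(198.2/195)/(2π×50.6×8.88) = 5.765×10^-6 K/W
R_mineral wool = ln(233.2/198.2)/(2π×0.0328×8.88) = 0.08886 K/W
R_outer film = 1/(h_o·2πr_oL) = 1/(29.9×2π×0.2332×8.88) = 0.00257 K/W
R_total = 0.09152 K/W
Q = ΔT/R_total = 90/0.09152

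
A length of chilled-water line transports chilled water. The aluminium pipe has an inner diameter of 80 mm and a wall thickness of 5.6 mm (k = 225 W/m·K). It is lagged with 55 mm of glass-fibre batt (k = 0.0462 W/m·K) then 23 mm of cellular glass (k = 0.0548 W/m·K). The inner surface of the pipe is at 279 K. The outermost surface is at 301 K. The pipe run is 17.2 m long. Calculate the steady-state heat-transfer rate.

Per-layer cylindrical resistances, series-summed:
R_aluminium pipe wall = ln(45.6/40)/(2π×225×17.2) = 5.389×10^-6 K/W
R_glass-fibre batt = ln(100.6/45.6)/(2π×0.0462×17.2) = 0.1585 K/W
R_cellular glass = ln(123.6/100.6)/(2π×0.0548×17.2) = 0.03477 K/W
R_total = 0.1932 K/W
Q = ΔT/R_total = 22/0.1932

Q ≈ 114 W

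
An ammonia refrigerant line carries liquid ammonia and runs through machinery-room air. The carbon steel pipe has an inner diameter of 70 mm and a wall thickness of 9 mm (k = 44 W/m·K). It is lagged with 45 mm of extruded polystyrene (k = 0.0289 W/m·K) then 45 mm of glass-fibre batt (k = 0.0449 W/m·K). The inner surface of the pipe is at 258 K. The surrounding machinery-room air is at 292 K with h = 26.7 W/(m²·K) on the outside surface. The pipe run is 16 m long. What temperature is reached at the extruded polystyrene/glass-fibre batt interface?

For a radial system each layer contributes R = ln(r_out/r_in)/(2πkL); films add R = 1/(hA).
R_carbon steel pipe wall = ln(44/35)/(2π×44×16) = 5.173×10^-5 K/W
R_extruded polystyrene = ln(89/44)/(2π×0.0289×16) = 0.2425 K/W
R_glass-fibre batt = ln(134/89)/(2π×0.0449×16) = 0.09066 K/W
R_outer film = 1/(h_o·2πr_oL) = 1/(26.7×2π×0.134×16) = 0.00278 K/W
R_total = 0.336 K/W
Q = ΔT/R_total = 34/0.336
Q = 101 W
T_interface = T_inner + Q·ΣR(inner→interface) = 258 + 101×0.2425

T ≈ 283 K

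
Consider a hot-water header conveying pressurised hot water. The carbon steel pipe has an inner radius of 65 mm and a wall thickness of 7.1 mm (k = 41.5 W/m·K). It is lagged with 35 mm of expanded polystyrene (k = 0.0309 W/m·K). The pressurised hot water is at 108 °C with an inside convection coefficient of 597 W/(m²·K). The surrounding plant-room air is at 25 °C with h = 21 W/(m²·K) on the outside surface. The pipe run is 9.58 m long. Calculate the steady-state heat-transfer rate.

For a radial system each layer contributes R = ln(r_out/r_in)/(2πkL); films add R = 1/(hA).
R_inner film = 1/(h_i·2πr₁L) = 1/(597×2π×0.065×9.58) = 4.281×10^-4 K/W
R_carbon steel pipe wall = ln(72.1/65)/(2π×41.5×9.58) = 4.15×10^-5 K/W
R_expanded polystyrene = ln(107.1/72.1)/(2π×0.0309×9.58) = 0.2128 K/W
R_outer film = 1/(h_o·2πr_oL) = 1/(21×2π×0.1071×9.58) = 0.007387 K/W
R_total = 0.2206 K/W
Q = ΔT/R_total = 83/0.2206

Q ≈ 376 W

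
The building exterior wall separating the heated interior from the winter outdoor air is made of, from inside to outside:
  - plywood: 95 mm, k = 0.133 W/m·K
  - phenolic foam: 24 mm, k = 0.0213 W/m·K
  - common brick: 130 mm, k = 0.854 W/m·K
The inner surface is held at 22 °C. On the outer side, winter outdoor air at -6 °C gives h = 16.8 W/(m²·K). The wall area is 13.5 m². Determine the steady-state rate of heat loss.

Q ≈ 184 W

Thermal resistances in series:
R_plywood = L/(kA) = 0.095/(0.133×13.5) = 0.05291 K/W
R_phenolic foam = L/(kA) = 0.024/(0.0213×13.5) = 0.08346 K/W
R_common brick = L/(kA) = 0.13/(0.854×13.5) = 0.01128 K/W
R_outer film = 1/(h_o·A) = 1/(16.8×13.5) = 0.004409 K/W
R_total = 0.1521 K/W
Q = ΔT / R_total = 28 / 0.1521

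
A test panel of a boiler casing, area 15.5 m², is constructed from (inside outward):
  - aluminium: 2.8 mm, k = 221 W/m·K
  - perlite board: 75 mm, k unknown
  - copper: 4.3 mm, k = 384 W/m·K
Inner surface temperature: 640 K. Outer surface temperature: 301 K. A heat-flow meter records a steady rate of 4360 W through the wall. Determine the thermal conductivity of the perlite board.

k ≈ 0.0622 W/(m·K)

Using the resistance-network approach (series):
R_aluminium = L/(kA) = 0.0028/(221×15.5) = 8.174×10^-7 K/W
R_copper = L/(kA) = 0.0043/(384×15.5) = 7.224×10^-7 K/W
Sum of known resistances R_other = 1.54×10^-6 K/W
Total R = ΔT/Q = 339/4360 = 0.07775 K/W
R_perlite board = R_total − R_other = 0.07775 K/W
k = L/(R·A) = 0.075/(0.07775×15.5)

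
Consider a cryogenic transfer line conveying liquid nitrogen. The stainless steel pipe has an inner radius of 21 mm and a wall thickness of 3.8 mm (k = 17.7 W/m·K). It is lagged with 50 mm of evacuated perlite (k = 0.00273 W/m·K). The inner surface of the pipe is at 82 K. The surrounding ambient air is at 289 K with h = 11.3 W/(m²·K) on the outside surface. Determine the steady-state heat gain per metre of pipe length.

Cylindrical conduction, so R = ln(r₂/r₁)/(2πkL) per layer, in series:
R_stainless steel pipe wall = ln(24.8/21)/(2π×17.7×1) = 0.001496 K/W
R_evacuated perlite = ln(74.8/24.8)/(2π×0.00273×1) = 64.36 K/W
R_outer film = 1/(h_o·2πr_oL) = 1/(11.3×2π×0.0748×1) = 0.1883 K/W
R_total = 64.55 K/W
Q = ΔT/R_total = 207/64.55

q′ ≈ 3.21 W/m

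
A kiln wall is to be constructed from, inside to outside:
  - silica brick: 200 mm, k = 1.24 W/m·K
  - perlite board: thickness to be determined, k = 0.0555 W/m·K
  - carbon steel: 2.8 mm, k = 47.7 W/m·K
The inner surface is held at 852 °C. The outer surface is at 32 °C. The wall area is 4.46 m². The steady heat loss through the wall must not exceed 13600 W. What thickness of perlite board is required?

Treating each layer as a thermal resistance in series:
R_silica brick = L/(kA) = 0.2/(1.24×4.46) = 0.03616 K/W
R_carbon steel = L/(kA) = 0.0028/(47.7×4.46) = 1.316×10^-5 K/W
Sum of the known resistances R_other = 0.03618 K/W
Required total resistance R_tot = ΔT/Q_allow = 820/13600 = 0.06029 K/W
R_perlite board = R_tot − R_other = 0.02412 K/W
L = R·k·A = 0.02412×0.0555×4.46

L ≈ 5.97 mm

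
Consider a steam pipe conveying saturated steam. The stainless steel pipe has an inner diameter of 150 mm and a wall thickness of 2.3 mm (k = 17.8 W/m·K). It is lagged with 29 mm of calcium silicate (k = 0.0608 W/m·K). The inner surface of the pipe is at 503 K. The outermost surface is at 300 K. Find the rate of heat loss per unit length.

Treating each annulus and film as a series resistance:
R_stainless steel pipe wall = ln(77.3/75)/(2π×17.8×1) = 2.701×10^-4 K/W
R_calcium silicate = ln(106.3/77.3)/(2π×0.0608×1) = 0.8339 K/W
R_total = 0.8342 K/W
Q = ΔT/R_total = 203/0.8342

q′ ≈ 243 W/m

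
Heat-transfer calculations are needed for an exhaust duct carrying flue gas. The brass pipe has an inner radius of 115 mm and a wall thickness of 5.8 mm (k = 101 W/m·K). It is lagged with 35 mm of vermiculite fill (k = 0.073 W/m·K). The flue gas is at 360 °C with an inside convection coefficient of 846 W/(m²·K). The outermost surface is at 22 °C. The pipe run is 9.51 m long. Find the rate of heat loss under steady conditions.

Q ≈ 5780 W

Per-layer cylindrical resistances, series-summed:
R_inner film = 1/(h_i·2πr₁L) = 1/(846×2π×0.115×9.51) = 1.72×10^-4 K/W
R_brass pipe wall = ln(120.8/115)/(2π×101×9.51) = 8.153×10^-6 K/W
R_vermiculite fill = ln(155.8/120.8)/(2π×0.073×9.51) = 0.05833 K/W
R_total = 0.05851 K/W
Q = ΔT/R_total = 338/0.05851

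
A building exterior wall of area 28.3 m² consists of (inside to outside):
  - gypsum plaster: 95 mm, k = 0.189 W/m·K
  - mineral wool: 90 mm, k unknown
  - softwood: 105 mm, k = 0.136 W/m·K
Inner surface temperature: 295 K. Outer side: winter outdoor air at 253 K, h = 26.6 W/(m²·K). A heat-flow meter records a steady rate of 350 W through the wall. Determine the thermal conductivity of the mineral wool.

Using the resistance-network approach (series):
R_gypsum plaster = L/(kA) = 0.095/(0.189×28.3) = 0.01776 K/W
R_softwood = L/(kA) = 0.105/(0.136×28.3) = 0.02728 K/W
R_outer film = 1/(h_o·A) = 1/(26.6×28.3) = 0.001328 K/W
Sum of known resistances R_other = 0.04637 K/W
Total R = ΔT/Q = 42/350 = 0.12 K/W
R_mineral wool = R_total − R_other = 0.07363 K/W
k = L/(R·A) = 0.09/(0.07363×28.3)

k ≈ 0.0432 W/(m·K)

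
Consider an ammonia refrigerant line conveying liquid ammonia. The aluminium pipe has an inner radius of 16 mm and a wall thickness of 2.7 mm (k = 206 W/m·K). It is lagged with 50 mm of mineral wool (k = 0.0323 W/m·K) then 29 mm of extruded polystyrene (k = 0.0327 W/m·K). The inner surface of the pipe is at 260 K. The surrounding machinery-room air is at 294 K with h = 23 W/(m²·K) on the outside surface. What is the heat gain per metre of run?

q′ ≈ 4.15 W/m

Per-layer cylindrical resistances, series-summed:
R_aluminium pipe wall = ln(18.7/16)/(2π×206×1) = 1.205×10^-4 K/W
R_mineral wool = ln(68.7/18.7)/(2π×0.0323×1) = 6.412 K/W
R_extruded polystyrene = ln(97.7/68.7)/(2π×0.0327×1) = 1.714 K/W
R_outer film = 1/(h_o·2πr_oL) = 1/(23×2π×0.0977×1) = 0.07083 K/W
R_total = 8.197 K/W
Q = ΔT/R_total = 34/8.197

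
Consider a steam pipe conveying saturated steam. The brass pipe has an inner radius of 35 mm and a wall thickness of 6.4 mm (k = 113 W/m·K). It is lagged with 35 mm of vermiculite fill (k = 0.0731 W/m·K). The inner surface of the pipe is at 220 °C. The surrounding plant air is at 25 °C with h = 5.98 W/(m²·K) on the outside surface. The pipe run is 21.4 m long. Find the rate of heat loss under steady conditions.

Radial resistances (cylindrical: R_cond = ln(r_o/r_i)/(2πkL), R_conv = 1/(h·2πrL)):
R_brass pipe wall = ln(41.4/35)/(2π×113×21.4) = 1.105×10^-5 K/W
R_vermiculite fill = ln(76.4/41.4)/(2π×0.0731×21.4) = 0.06234 K/W
R_outer film = 1/(h_o·2πr_oL) = 1/(5.98×2π×0.0764×21.4) = 0.01628 K/W
R_total = 0.07863 K/W
Q = ΔT/R_total = 195/0.07863

Q ≈ 2480 W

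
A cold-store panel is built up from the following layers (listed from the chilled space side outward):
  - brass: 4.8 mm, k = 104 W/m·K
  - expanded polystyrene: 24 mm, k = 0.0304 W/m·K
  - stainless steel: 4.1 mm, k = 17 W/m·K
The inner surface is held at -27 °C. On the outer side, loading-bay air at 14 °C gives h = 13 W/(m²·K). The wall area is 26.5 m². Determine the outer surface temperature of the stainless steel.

T ≈ 10.4 °C

Model the wall as resistances in series:
R_brass = L/(kA) = 0.0048/(104×26.5) = 1.742×10^-6 K/W
R_expanded polystyrene = L/(kA) = 0.024/(0.0304×26.5) = 0.02979 K/W
R_stainless steel = L/(kA) = 0.0041/(17×26.5) = 9.101×10^-6 K/W
R_outer film = 1/(h_o·A) = 1/(13×26.5) = 0.002903 K/W
R_total = 0.03271 K/W;  Q = ΔT/R_total = 41/0.03271 = 1254 W
T_interface = T_inner + Q·ΣR(inner→interface) = -27 + 1250×0.0298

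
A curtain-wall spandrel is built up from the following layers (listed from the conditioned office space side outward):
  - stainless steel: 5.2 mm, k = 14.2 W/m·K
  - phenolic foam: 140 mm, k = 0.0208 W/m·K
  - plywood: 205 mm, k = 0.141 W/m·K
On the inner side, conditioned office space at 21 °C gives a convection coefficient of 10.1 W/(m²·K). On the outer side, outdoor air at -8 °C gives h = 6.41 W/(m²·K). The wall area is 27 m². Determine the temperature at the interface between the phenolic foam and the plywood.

T ≈ -2.47 °C

Series thermal resistances:
R_inner film = 1/(h_i·A) = 1/(10.1×27) = 0.003667 K/W
R_stainless steel = L/(kA) = 0.0052/(14.2×27) = 1.356×10^-5 K/W
R_phenolic foam = L/(kA) = 0.14/(0.0208×27) = 0.2493 K/W
R_plywood = L/(kA) = 0.205/(0.141×27) = 0.05385 K/W
R_outer film = 1/(h_o·A) = 1/(6.41×27) = 0.005778 K/W
R_total = 0.3126 K/W;  Q = ΔT/R_total = 29/0.3126 = 92.77 W
T_interface = T_inner − Q·ΣR(inner→interface) = 21 − 92.8×0.253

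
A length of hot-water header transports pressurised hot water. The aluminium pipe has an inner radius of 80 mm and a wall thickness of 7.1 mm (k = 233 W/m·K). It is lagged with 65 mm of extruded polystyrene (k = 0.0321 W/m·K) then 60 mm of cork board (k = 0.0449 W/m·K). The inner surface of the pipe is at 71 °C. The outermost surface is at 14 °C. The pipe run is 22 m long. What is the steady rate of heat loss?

Q ≈ 318 W

Cylindrical conduction, so R = ln(r₂/r₁)/(2πkL) per layer, in series:
R_aluminium pipe wall = ln(87.1/80)/(2π×233×22) = 2.64×10^-6 K/W
R_extruded polystyrene = ln(152.1/87.1)/(2π×0.0321×22) = 0.1256 K/W
R_cork board = ln(212.1/152.1)/(2π×0.0449×22) = 0.05358 K/W
R_total = 0.1792 K/W
Q = ΔT/R_total = 57/0.1792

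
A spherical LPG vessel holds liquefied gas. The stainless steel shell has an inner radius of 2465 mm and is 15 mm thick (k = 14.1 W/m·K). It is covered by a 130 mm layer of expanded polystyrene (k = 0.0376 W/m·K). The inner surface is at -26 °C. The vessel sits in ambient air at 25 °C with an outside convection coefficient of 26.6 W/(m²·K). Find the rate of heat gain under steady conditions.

Spherical conduction: R = (1/r_in − 1/r_out)/(4πk) per layer; series-sum.
R_stainless steel shell = (1/2.465 − 1/2.48)/(4π×14.1) = 1.385×10^-5 K/W
R_expanded polystyrene = (1/2.48 − 1/2.61)/(4π×0.0376) = 0.04251 K/W
R_outer film = 1/(h·4πr_o²) = 1/(26.6×4π×2.61²) = 4.392×10^-4 K/W
R_total = 0.04296 K/W
Q = ΔT/R_total = 51/0.04296

Q ≈ 1190 W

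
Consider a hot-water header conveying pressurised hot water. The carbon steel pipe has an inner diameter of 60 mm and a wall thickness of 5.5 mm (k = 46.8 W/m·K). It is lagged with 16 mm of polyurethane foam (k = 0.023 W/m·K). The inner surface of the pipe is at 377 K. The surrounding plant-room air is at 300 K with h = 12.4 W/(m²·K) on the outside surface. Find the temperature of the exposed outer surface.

T ≈ 307 K

Per-layer cylindrical resistances, series-summed:
R_carbon steel pipe wall = ln(35.5/30)/(2π×46.8×1) = 5.725×10^-4 K/W
R_polyurethane foam = ln(51.5/35.5)/(2π×0.023×1) = 2.574 K/W
R_outer film = 1/(h_o·2πr_oL) = 1/(12.4×2π×0.0515×1) = 0.2492 K/W
R_total = 2.824 K/W
Q = ΔT/R_total = 77/2.824
Q = 27.3 W/m
T_interface = T_inner − Q·ΣR(inner→interface) = 377 − 27.3×2.575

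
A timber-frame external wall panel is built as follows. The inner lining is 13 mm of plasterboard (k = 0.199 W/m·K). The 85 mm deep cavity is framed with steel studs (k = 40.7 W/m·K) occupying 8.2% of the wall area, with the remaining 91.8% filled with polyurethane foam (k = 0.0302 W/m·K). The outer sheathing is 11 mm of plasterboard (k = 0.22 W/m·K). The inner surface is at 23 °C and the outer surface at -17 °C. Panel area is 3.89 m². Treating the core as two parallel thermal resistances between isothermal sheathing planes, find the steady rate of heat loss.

Q ≈ 1110 W

Sheathing layers in series; stud and cavity paths in parallel between them.
R_inner = 0.013/(0.199×3.89) = 0.01679 K/W
R_stud  = 0.085/(40.7×0.082×3.89) = 0.006547 K/W
R_cav   = 0.085/(0.0302×0.918×3.89) = 0.7882 K/W
1/R_core = 1/R_stud + 1/R_cav → R_core = 0.006493 K/W
R_outer = 0.011/(0.22×3.89) = 0.01285 K/W
R_total = 0.03614 K/W
Q = ΔT/R_total = 40/0.03614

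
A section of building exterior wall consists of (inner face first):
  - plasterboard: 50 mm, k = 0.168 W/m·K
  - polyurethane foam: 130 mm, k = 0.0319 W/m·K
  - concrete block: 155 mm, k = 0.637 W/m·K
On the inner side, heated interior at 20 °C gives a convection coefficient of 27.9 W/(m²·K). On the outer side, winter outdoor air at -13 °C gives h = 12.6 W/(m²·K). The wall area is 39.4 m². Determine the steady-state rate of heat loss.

Model the wall as resistances in series:
R_inner film = 1/(h_i·A) = 1/(27.9×39.4) = 9.097×10^-4 K/W
R_plasterboard = L/(kA) = 0.05/(0.168×39.4) = 0.007554 K/W
R_polyurethane foam = L/(kA) = 0.13/(0.0319×39.4) = 0.1034 K/W
R_concrete block = L/(kA) = 0.155/(0.637×39.4) = 0.006176 K/W
R_outer film = 1/(h_o·A) = 1/(12.6×39.4) = 0.002014 K/W
R_total = 0.1201 K/W
Q = ΔT / R_total = 33 / 0.1201

Q ≈ 275 W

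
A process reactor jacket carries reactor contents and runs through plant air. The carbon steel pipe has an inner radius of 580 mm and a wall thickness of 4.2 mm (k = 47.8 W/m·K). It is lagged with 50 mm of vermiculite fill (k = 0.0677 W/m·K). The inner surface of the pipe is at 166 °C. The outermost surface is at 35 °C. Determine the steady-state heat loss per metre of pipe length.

Treating each annulus and film as a series resistance:
R_carbon steel pipe wall = ln(584.2/580)/(2π×47.8×1) = 2.402×10^-5 K/W
R_vermiculite fill = ln(634.2/584.2)/(2π×0.0677×1) = 0.1931 K/W
R_total = 0.1931 K/W
Q = ΔT/R_total = 131/0.1931

q′ ≈ 678 W/m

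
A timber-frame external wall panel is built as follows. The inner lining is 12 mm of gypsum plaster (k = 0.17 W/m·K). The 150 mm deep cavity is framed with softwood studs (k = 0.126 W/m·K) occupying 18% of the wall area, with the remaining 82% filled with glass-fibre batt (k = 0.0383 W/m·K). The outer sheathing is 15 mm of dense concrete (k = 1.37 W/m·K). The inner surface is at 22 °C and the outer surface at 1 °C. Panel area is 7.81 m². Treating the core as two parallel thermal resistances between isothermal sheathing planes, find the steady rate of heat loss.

Sheathing layers in series; stud and cavity paths in parallel between them.
R_inner = 0.012/(0.17×7.81) = 0.009038 K/W
R_stud  = 0.15/(0.126×0.18×7.81) = 0.8468 K/W
R_cav   = 0.15/(0.0383×0.82×7.81) = 0.6115 K/W
1/R_core = 1/R_stud + 1/R_cav → R_core = 0.3551 K/W
R_outer = 0.015/(1.37×7.81) = 0.001402 K/W
R_total = 0.3655 K/W
Q = ΔT/R_total = 21/0.3655

Q ≈ 57.4 W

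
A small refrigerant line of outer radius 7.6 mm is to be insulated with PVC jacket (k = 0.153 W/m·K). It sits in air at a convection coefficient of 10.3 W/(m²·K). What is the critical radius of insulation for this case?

r_cr ≈ 14.9 mm

For a cylinder r_cr = k/h = 0.153/10.3
r_cr = 14.9 mm; since the bare radius (7.6 mm) is below r_cr, adding a thin layer of insulation will *increase* heat loss.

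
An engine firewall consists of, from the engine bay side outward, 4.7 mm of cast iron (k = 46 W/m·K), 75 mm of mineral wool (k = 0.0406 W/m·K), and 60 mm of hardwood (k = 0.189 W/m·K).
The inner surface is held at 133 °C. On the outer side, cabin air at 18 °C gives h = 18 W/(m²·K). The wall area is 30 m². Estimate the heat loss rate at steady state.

Q ≈ 1550 W

Series thermal resistances:
R_cast iron = L/(kA) = 0.0047/(46×30) = 3.406×10^-6 K/W
R_mineral wool = L/(kA) = 0.075/(0.0406×30) = 0.06158 K/W
R_hardwood = L/(kA) = 0.06/(0.189×30) = 0.01058 K/W
R_outer film = 1/(h_o·A) = 1/(18×30) = 0.001852 K/W
R_total = 0.07401 K/W
Q = ΔT / R_total = 115 / 0.07401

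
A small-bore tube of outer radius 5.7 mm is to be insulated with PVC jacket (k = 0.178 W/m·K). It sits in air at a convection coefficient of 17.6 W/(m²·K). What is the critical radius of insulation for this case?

For a cylinder r_cr = k/h = 0.178/17.6
r_cr = 10.1 mm; since the bare radius (5.7 mm) is below r_cr, adding a thin layer of insulation will *increase* heat loss.

r_cr ≈ 10.1 mm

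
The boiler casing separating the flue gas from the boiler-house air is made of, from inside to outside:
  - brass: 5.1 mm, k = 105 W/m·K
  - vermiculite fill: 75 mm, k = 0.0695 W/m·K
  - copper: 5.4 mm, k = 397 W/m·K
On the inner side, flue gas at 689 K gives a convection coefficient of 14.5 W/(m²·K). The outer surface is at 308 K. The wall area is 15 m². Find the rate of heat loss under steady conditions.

Q ≈ 4980 W

Treating each layer as a thermal resistance in series:
R_inner film = 1/(h_i·A) = 1/(14.5×15) = 0.004598 K/W
R_brass = L/(kA) = 0.0051/(105×15) = 3.238×10^-6 K/W
R_vermiculite fill = L/(kA) = 0.075/(0.0695×15) = 0.07194 K/W
R_copper = L/(kA) = 0.0054/(397×15) = 9.068×10^-7 K/W
R_total = 0.07654 K/W
Q = ΔT / R_total = 381 / 0.07654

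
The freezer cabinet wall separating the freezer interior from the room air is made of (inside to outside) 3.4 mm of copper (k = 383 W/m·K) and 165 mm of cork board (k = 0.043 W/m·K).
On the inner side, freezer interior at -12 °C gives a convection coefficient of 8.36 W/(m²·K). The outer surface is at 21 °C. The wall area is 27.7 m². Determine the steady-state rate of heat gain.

Q ≈ 231 W

Treating each layer as a thermal resistance in series:
R_inner film = 1/(h_i·A) = 1/(8.36×27.7) = 0.004318 K/W
R_copper = L/(kA) = 0.0034/(383×27.7) = 3.205×10^-7 K/W
R_cork board = L/(kA) = 0.165/(0.043×27.7) = 0.1385 K/W
R_total = 0.1428 K/W
Q = ΔT / R_total = 33 / 0.1428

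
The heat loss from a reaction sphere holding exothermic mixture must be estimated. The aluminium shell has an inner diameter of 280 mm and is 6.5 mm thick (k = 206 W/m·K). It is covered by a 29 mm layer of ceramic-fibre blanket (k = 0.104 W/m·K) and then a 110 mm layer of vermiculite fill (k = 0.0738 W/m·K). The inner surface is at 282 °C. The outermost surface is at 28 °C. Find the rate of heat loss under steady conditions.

Spherical conduction: R = (1/r_in − 1/r_out)/(4πk) per layer; series-sum.
R_aluminium shell = (1/0.14 − 1/0.1465)/(4π×206) = 1.224×10^-4 K/W
R_ceramic-fibre blanket = (1/0.1465 − 1/0.1755)/(4π×0.104) = 0.8631 K/W
R_vermiculite fill = (1/0.1755 − 1/0.2855)/(4π×0.0738) = 2.367 K/W
R_total = 3.23 K/W
Q = ΔT/R_total = 254/3.23

Q ≈ 78.6 W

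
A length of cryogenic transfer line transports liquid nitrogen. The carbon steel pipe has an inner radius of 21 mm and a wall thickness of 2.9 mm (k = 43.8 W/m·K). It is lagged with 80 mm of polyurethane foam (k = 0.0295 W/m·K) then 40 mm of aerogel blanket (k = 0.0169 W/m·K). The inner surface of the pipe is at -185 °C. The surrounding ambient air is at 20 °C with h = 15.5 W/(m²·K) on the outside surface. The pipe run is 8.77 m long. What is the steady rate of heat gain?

Cylindrical conduction, so R = ln(r₂/r₁)/(2πkL) per layer, in series:
R_carbon steel pipe wall = ln(23.9/21)/(2π×43.8×8.77) = 5.36×10^-5 K/W
R_polyurethane foam = ln(103.9/23.9)/(2π×0.0295×8.77) = 0.904 K/W
R_aerogel blanket = ln(143.9/103.9)/(2π×0.0169×8.77) = 0.3497 K/W
R_outer film = 1/(h_o·2πr_oL) = 1/(15.5×2π×0.1439×8.77) = 0.008136 K/W
R_total = 1.262 K/W
Q = ΔT/R_total = 205/1.262

Q ≈ 162 W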